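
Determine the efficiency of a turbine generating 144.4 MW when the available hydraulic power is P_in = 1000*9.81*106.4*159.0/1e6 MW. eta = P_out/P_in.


P_in = 1000 * 9.81 * 106.4 * 159.0 / 1e6 = 165.9617 MW
eta = 144.4 / 165.9617 = 0.8701


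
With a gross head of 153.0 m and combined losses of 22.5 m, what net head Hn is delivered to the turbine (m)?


Hn = 153.0 - 22.5 = 130.5000 m


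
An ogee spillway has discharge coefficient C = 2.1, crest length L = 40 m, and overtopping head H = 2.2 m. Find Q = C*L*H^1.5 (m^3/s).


Q = 2.1 * 40 * 2.2^1.5 = 274.1027 m^3/s


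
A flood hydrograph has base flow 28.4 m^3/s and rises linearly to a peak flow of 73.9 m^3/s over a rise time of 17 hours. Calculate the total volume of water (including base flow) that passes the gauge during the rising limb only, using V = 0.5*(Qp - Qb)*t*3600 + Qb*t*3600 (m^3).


V = 0.5*(73.9 - 28.4)*17*3600 + 28.4*17*3600 = 3.1304e+06 m^3


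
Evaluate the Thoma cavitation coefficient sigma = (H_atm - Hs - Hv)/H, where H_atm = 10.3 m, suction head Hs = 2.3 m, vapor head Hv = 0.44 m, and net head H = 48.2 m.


sigma = (10.3 - 2.3 - 0.44) / 48.2 = 0.1568


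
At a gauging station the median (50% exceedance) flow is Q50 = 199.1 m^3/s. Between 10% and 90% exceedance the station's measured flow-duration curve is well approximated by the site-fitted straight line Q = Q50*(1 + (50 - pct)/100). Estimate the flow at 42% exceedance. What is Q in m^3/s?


Q = 199.1 * (1 + (50 - 42)/100) = 215.0280 m^3/s


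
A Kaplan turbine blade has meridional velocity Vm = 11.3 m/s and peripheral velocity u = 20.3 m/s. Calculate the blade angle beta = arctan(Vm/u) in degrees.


beta = arctan(11.3 / 20.3) = 29.1025 degrees


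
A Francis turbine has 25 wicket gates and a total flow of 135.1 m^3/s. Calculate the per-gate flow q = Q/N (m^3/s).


q = 135.1 / 25 = 5.4040 m^3/s


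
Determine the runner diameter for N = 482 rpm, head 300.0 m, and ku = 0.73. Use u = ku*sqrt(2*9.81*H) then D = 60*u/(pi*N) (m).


u = 0.73 * sqrt(2*9.81*300.0) = 56.0058 m/s
D = 60 * 56.0058 / (pi * 482) = 2.2192 m


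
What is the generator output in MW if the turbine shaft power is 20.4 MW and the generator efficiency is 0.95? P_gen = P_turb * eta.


P_gen = 20.4 * 0.95 = 19.3800 MW


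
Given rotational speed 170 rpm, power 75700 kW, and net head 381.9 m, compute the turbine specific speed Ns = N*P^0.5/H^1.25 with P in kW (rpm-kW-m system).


Ns = 170 * 75700^0.5 / 381.9^1.25 = 27.7051


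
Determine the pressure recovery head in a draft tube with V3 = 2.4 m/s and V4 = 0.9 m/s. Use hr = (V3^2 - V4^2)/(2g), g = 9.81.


hr = (2.4^2 - 0.9^2) / (2*9.81) = 0.2523 m


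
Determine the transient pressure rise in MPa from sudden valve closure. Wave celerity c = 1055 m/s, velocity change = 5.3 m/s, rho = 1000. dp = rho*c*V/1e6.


dp = 1000 * 1055 * 5.3 / 1e6 = 5.5915 MPa


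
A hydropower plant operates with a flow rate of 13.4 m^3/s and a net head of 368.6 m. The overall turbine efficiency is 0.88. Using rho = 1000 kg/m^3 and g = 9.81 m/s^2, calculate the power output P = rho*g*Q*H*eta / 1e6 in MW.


P = 1000 * 9.81 * 13.4 * 368.6 * 0.88 / 1e6 = 42.6395 MW


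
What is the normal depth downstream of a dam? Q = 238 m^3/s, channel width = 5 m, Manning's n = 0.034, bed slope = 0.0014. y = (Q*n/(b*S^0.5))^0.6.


y = (238 * 0.034 / (5 * 0.0014^0.5))^0.6 = 9.5855 m


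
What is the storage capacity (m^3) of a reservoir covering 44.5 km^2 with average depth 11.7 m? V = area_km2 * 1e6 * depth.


V = 44.5 * 1e6 * 11.7 = 5.2065e+08 m^3


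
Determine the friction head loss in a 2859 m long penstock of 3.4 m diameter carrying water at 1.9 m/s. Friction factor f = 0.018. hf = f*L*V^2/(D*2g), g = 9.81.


hf = 0.018 * 2859 * 1.9^2 / (3.4 * 2 * 9.81) = 2.7849 m


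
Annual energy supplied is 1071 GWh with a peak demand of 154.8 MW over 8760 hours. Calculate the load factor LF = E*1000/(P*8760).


LF = 1071 * 1000 / (154.8 * 8760) = 0.7898


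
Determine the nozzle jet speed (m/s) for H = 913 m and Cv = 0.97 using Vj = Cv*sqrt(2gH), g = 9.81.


Vj = 0.97 * sqrt(2*9.81*913) = 129.8245 m/s


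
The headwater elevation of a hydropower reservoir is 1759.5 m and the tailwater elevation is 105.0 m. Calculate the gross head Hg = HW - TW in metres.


Hg = 1759.5 - 105.0 = 1654.5000 m


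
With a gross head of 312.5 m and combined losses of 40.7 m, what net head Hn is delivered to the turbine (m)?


Hn = 312.5 - 40.7 = 271.8000 m


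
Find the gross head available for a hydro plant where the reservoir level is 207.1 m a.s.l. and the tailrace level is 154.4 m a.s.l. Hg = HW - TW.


Hg = 207.1 - 154.4 = 52.7000 m


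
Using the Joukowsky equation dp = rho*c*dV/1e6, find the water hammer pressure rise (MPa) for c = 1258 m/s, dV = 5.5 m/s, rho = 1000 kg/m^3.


dp = 1000 * 1258 * 5.5 / 1e6 = 6.9190 MPa


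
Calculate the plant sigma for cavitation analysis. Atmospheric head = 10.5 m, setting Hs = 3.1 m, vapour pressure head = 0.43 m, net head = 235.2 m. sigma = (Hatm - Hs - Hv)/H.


sigma = (10.5 - 3.1 - 0.43) / 235.2 = 0.0296


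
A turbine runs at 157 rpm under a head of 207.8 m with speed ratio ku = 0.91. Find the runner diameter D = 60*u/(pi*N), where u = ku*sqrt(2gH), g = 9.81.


u = 0.91 * sqrt(2*9.81*207.8) = 58.1050 m/s
D = 60 * 58.1050 / (pi * 157) = 7.0683 m


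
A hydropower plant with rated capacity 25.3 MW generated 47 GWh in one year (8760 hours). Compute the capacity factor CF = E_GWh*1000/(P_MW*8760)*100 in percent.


CF = 47 * 1000 / (25.3 * 8760) * 100 = 21.2067 %


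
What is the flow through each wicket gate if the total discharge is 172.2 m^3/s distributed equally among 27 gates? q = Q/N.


q = 172.2 / 27 = 6.3778 m^3/s


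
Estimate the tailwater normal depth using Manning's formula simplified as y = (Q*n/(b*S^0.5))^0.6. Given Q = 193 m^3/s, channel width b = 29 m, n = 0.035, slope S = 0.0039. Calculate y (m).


y = (193 * 0.035 / (29 * 0.0039^0.5))^0.6 = 2.2030 m


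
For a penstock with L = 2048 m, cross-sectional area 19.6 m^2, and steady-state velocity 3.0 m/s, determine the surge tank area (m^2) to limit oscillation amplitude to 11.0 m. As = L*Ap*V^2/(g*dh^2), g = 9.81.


As = 2048 * 19.6 * 3.0^2 / (9.81 * 11.0^2) = 304.3506 m^2


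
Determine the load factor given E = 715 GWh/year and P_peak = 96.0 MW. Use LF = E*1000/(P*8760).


LF = 715 * 1000 / (96.0 * 8760) = 0.8502


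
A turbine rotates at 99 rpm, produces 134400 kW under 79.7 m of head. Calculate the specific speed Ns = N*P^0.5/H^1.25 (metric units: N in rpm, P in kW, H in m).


Ns = 99 * 134400^0.5 / 79.7^1.25 = 152.4095


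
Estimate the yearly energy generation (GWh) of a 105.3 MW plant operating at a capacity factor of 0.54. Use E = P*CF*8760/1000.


E = 105.3 * 0.54 * 8760 / 1000 = 498.1111 GWh


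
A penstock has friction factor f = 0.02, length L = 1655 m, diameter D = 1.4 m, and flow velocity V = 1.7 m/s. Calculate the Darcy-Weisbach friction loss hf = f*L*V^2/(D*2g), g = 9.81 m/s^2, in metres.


hf = 0.02 * 1655 * 1.7^2 / (1.4 * 2 * 9.81) = 3.4826 m


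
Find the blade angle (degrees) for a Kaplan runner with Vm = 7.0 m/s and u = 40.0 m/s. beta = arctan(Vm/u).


beta = arctan(7.0 / 40.0) = 9.9262 degrees


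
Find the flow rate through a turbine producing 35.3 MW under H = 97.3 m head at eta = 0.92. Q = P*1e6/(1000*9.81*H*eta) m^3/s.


Q = 35.3 * 1e6 / (1000 * 9.81 * 97.3 * 0.92) = 40.1981 m^3/s


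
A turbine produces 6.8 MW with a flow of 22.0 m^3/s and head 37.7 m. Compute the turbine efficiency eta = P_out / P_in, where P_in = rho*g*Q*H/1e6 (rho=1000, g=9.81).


P_in = 1000 * 9.81 * 22.0 * 37.7 / 1e6 = 8.1364 MW
eta = 6.8 / 8.1364 = 0.8357


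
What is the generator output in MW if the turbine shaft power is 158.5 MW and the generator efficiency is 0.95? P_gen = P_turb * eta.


P_gen = 158.5 * 0.95 = 150.5750 MW


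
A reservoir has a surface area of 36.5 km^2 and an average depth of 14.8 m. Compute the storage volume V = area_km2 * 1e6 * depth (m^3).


V = 36.5 * 1e6 * 14.8 = 5.4020e+08 m^3


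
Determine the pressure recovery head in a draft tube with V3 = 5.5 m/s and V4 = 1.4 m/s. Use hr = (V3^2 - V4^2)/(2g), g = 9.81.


hr = (5.5^2 - 1.4^2) / (2*9.81) = 1.4419 m


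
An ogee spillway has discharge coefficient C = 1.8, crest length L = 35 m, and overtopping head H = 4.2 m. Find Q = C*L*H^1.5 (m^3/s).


Q = 1.8 * 35 * 4.2^1.5 = 542.2686 m^3/s


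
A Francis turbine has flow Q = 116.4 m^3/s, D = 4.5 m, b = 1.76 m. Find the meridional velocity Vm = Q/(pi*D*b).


Vm = 116.4 / (pi * 4.5 * 1.76) = 4.6782 m/s


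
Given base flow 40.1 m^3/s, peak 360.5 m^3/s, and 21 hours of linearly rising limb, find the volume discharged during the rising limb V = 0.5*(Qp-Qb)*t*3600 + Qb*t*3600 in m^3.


V = 0.5*(360.5 - 40.1)*21*3600 + 40.1*21*3600 = 1.5143e+07 m^3


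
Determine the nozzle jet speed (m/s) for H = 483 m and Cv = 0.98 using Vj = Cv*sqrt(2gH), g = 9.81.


Vj = 0.98 * sqrt(2*9.81*483) = 95.4002 m/s


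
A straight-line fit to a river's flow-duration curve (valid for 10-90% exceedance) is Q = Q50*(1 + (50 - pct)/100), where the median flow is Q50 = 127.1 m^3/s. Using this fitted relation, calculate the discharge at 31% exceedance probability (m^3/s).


Q = 127.1 * (1 + (50 - 31)/100) = 151.2490 m^3/s


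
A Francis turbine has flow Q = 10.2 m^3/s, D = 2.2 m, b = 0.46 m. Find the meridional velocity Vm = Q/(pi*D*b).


Vm = 10.2 / (pi * 2.2 * 0.46) = 3.2083 m/s


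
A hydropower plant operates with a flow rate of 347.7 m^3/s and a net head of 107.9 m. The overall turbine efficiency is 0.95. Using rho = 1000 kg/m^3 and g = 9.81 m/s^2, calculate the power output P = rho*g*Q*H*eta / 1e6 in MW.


P = 1000 * 9.81 * 347.7 * 107.9 * 0.95 / 1e6 = 349.6381 MW


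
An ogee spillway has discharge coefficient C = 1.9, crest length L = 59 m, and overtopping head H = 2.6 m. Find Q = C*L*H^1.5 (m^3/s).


Q = 1.9 * 59 * 2.6^1.5 = 469.9651 m^3/s


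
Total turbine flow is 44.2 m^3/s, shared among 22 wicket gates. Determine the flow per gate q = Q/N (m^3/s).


q = 44.2 / 22 = 2.0091 m^3/s


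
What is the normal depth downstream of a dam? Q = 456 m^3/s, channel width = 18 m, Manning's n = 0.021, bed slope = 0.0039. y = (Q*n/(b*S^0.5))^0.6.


y = (456 * 0.021 / (18 * 0.0039^0.5))^0.6 = 3.6160 m


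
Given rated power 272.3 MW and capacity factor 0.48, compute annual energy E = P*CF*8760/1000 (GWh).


E = 272.3 * 0.48 * 8760 / 1000 = 1144.9670 GWh


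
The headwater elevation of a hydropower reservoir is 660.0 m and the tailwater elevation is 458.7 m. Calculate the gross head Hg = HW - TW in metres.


Hg = 660.0 - 458.7 = 201.3000 m


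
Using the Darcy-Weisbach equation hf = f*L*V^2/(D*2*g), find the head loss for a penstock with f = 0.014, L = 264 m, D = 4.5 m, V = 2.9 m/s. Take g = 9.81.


hf = 0.014 * 264 * 2.9^2 / (4.5 * 2 * 9.81) = 0.3521 m


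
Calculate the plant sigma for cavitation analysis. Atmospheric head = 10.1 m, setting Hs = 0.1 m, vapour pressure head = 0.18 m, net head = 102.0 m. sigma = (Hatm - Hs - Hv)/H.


sigma = (10.1 - 0.1 - 0.18) / 102.0 = 0.0963


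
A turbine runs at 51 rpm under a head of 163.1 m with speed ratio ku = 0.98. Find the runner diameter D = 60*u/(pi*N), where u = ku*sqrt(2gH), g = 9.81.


u = 0.98 * sqrt(2*9.81*163.1) = 55.4374 m/s
D = 60 * 55.4374 / (pi * 51) = 20.7603 m


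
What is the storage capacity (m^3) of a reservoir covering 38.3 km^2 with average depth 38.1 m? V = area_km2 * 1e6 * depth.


V = 38.3 * 1e6 * 38.1 = 1.4592e+09 m^3


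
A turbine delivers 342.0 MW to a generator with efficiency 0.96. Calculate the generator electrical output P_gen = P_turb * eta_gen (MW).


P_gen = 342.0 * 0.96 = 328.3200 MW


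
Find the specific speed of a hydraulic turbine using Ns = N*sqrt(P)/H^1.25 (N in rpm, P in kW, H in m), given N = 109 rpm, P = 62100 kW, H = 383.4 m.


Ns = 109 * 62100^0.5 / 383.4^1.25 = 16.0106


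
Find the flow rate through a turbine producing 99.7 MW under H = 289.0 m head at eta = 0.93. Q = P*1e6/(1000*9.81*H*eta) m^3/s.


Q = 99.7 * 1e6 / (1000 * 9.81 * 289.0 * 0.93) = 37.8134 m^3/s


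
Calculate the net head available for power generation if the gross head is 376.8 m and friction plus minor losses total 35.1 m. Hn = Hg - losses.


Hn = 376.8 - 35.1 = 341.7000 m


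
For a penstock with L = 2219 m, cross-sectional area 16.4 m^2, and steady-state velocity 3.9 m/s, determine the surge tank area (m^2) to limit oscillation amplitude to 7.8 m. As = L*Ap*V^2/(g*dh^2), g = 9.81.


As = 2219 * 16.4 * 3.9^2 / (9.81 * 7.8^2) = 927.4108 m^2


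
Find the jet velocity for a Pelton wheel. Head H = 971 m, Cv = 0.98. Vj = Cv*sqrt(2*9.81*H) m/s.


Vj = 0.98 * sqrt(2*9.81*971) = 135.2649 m/s


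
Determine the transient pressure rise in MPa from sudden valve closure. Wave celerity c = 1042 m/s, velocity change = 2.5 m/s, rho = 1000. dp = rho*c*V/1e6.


dp = 1000 * 1042 * 2.5 / 1e6 = 2.6050 MPa


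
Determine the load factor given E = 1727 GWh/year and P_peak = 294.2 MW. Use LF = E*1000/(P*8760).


LF = 1727 * 1000 / (294.2 * 8760) = 0.6701


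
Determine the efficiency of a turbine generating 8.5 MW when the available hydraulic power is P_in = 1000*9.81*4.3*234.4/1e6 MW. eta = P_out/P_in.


P_in = 1000 * 9.81 * 4.3 * 234.4 / 1e6 = 9.8877 MW
eta = 8.5 / 9.8877 = 0.8597


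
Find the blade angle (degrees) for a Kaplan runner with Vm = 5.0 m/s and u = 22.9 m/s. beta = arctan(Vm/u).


beta = arctan(5.0 / 22.9) = 12.3167 degrees


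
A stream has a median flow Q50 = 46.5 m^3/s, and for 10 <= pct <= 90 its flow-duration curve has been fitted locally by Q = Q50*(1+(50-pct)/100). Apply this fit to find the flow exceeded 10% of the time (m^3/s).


Q = 46.5 * (1 + (50 - 10)/100) = 65.1000 m^3/s


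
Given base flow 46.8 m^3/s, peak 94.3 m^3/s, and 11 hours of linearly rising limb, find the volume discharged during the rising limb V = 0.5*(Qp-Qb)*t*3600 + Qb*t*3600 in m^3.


V = 0.5*(94.3 - 46.8)*11*3600 + 46.8*11*3600 = 2.7938e+06 m^3


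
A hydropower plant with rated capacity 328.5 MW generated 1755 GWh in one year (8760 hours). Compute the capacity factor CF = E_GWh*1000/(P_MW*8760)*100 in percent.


CF = 1755 * 1000 / (328.5 * 8760) * 100 = 60.9871 %


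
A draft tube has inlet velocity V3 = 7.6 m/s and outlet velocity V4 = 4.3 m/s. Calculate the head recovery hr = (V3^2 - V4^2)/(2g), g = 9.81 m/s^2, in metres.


hr = (7.6^2 - 4.3^2) / (2*9.81) = 2.0015 m


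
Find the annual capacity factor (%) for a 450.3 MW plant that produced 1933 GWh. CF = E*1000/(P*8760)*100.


CF = 1933 * 1000 / (450.3 * 8760) * 100 = 49.0034 %


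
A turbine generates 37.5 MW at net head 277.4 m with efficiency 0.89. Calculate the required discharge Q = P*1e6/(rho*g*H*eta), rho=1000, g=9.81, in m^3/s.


Q = 37.5 * 1e6 / (1000 * 9.81 * 277.4 * 0.89) = 15.4834 m^3/s


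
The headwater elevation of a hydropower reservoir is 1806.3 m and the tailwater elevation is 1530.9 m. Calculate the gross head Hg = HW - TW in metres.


Hg = 1806.3 - 1530.9 = 275.4000 m


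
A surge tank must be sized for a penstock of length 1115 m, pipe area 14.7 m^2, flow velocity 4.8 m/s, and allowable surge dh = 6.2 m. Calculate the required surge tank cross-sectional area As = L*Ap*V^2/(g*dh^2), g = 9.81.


As = 1115 * 14.7 * 4.8^2 / (9.81 * 6.2^2) = 1001.4339 m^2


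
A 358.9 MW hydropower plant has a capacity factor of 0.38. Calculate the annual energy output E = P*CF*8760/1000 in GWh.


E = 358.9 * 0.38 * 8760 / 1000 = 1194.7063 GWh


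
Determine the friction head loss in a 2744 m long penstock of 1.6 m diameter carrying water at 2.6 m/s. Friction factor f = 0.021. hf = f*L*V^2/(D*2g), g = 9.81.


hf = 0.021 * 2744 * 2.6^2 / (1.6 * 2 * 9.81) = 12.4088 m


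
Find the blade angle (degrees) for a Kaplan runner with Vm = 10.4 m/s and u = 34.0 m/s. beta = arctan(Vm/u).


beta = arctan(10.4 / 34.0) = 17.0079 degrees


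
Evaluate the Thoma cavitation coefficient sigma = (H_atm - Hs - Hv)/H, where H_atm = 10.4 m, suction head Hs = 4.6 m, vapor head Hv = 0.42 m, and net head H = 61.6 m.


sigma = (10.4 - 4.6 - 0.42) / 61.6 = 0.0873


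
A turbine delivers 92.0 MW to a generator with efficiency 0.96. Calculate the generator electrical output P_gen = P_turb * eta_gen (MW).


P_gen = 92.0 * 0.96 = 88.3200 MW


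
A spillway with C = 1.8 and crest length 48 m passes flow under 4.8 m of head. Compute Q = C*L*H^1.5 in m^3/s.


Q = 1.8 * 48 * 4.8^1.5 = 908.6060 m^3/s


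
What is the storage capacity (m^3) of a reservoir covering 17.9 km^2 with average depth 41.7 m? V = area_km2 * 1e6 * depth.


V = 17.9 * 1e6 * 41.7 = 7.4643e+08 m^3


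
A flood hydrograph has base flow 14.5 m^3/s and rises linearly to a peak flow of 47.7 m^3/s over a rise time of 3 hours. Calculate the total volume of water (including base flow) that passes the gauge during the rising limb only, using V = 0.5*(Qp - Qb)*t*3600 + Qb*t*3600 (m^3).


V = 0.5*(47.7 - 14.5)*3*3600 + 14.5*3*3600 = 335880.0000 m^3


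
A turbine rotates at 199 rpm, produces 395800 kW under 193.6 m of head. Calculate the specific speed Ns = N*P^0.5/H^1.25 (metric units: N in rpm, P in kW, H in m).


Ns = 199 * 395800^0.5 / 193.6^1.25 = 173.3641


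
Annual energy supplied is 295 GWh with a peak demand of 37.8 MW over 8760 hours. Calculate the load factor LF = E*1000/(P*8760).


LF = 295 * 1000 / (37.8 * 8760) = 0.8909


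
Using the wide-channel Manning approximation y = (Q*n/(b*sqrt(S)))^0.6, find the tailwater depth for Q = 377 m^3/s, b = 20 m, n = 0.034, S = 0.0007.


y = (377 * 0.034 / (20 * 0.0007^0.5))^0.6 = 6.7693 m


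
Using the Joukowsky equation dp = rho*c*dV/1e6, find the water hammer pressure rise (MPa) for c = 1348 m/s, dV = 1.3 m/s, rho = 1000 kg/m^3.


dp = 1000 * 1348 * 1.3 / 1e6 = 1.7524 MPa


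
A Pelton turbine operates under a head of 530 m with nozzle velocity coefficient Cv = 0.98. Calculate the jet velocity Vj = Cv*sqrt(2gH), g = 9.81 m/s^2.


Vj = 0.98 * sqrt(2*9.81*530) = 99.9341 m/s


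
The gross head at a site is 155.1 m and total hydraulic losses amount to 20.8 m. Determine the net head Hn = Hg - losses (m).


Hn = 155.1 - 20.8 = 134.3000 m


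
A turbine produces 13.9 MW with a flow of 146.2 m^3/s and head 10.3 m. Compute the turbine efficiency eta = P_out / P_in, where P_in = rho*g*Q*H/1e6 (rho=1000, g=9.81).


P_in = 1000 * 9.81 * 146.2 * 10.3 / 1e6 = 14.7725 MW
eta = 13.9 / 14.7725 = 0.9409


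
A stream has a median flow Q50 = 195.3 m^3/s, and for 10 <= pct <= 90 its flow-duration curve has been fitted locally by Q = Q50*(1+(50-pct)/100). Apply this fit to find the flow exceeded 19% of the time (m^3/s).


Q = 195.3 * (1 + (50 - 19)/100) = 255.8430 m^3/s


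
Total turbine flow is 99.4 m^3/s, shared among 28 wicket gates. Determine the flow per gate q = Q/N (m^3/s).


q = 99.4 / 28 = 3.5500 m^3/s


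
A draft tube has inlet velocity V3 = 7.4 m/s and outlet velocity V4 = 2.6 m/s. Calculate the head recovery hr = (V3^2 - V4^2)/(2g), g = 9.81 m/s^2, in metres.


hr = (7.4^2 - 2.6^2) / (2*9.81) = 2.4465 m


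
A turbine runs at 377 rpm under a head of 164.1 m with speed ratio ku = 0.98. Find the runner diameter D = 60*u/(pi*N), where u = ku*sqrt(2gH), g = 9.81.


u = 0.98 * sqrt(2*9.81*164.1) = 55.6071 m/s
D = 60 * 55.6071 / (pi * 377) = 2.8170 m


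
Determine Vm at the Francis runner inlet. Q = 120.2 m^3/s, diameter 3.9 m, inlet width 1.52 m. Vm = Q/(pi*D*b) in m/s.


Vm = 120.2 / (pi * 3.9 * 1.52) = 6.4543 m/s


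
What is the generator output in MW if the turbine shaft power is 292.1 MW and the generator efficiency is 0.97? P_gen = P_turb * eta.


P_gen = 292.1 * 0.97 = 283.3370 MW


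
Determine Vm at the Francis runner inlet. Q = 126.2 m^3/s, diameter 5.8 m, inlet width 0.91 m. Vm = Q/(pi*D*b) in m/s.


Vm = 126.2 / (pi * 5.8 * 0.91) = 7.6110 m/s


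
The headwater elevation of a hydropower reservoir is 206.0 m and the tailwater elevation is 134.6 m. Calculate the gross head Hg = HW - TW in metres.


Hg = 206.0 - 134.6 = 71.4000 m


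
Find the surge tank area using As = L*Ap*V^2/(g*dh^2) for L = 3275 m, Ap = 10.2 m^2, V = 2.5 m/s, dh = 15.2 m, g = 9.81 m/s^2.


As = 3275 * 10.2 * 2.5^2 / (9.81 * 15.2^2) = 92.1161 m^2


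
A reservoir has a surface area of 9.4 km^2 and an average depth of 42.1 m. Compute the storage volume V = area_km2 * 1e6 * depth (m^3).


V = 9.4 * 1e6 * 42.1 = 3.9574e+08 m^3


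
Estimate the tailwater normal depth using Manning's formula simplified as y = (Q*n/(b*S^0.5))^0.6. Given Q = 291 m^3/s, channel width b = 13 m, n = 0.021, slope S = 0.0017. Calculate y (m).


y = (291 * 0.021 / (13 * 0.0017^0.5))^0.6 = 4.3069 m


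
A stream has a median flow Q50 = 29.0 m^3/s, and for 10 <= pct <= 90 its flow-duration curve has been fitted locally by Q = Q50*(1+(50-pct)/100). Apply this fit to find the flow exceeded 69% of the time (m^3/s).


Q = 29.0 * (1 + (50 - 69)/100) = 23.4900 m^3/s


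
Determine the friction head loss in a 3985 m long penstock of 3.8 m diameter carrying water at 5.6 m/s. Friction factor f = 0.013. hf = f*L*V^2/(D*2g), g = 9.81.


hf = 0.013 * 3985 * 5.6^2 / (3.8 * 2 * 9.81) = 21.7904 m


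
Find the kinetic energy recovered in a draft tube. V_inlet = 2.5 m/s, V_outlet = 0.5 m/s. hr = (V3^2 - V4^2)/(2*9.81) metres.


hr = (2.5^2 - 0.5^2) / (2*9.81) = 0.3058 m


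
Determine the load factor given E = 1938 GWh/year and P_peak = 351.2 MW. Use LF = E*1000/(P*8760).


LF = 1938 * 1000 / (351.2 * 8760) = 0.6299


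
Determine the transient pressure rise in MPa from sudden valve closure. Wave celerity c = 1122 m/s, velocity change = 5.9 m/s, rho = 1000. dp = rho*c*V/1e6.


dp = 1000 * 1122 * 5.9 / 1e6 = 6.6198 MPa


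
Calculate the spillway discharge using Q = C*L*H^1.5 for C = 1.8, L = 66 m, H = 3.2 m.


Q = 1.8 * 66 * 3.2^1.5 = 680.0509 m^3/s


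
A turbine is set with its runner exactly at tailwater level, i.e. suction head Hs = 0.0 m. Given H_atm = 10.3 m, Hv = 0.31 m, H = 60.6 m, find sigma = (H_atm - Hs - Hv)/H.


sigma = (10.3 - 0.0 - 0.31) / 60.6 = 0.1649


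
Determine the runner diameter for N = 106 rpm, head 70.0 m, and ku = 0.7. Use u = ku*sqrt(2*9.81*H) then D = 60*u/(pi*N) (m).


u = 0.7 * sqrt(2*9.81*70.0) = 25.9416 m/s
D = 60 * 25.9416 / (pi * 106) = 4.6740 m


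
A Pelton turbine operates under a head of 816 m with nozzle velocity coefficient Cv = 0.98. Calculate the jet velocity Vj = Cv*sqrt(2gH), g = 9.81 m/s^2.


Vj = 0.98 * sqrt(2*9.81*816) = 123.9997 m/s


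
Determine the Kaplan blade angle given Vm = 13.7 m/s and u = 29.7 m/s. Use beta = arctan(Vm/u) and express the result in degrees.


beta = arctan(13.7 / 29.7) = 24.7629 degrees


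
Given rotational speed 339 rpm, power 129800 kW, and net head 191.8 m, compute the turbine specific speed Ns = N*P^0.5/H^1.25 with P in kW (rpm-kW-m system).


Ns = 339 * 129800^0.5 / 191.8^1.25 = 171.1104


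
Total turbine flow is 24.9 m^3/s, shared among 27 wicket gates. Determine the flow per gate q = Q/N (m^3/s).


q = 24.9 / 27 = 0.9222 m^3/s


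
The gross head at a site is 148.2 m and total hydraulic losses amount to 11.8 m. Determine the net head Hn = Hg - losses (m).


Hn = 148.2 - 11.8 = 136.4000 m


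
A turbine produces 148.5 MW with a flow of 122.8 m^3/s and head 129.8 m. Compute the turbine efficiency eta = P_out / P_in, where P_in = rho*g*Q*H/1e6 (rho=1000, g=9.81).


P_in = 1000 * 9.81 * 122.8 * 129.8 / 1e6 = 156.3659 MW
eta = 148.5 / 156.3659 = 0.9497


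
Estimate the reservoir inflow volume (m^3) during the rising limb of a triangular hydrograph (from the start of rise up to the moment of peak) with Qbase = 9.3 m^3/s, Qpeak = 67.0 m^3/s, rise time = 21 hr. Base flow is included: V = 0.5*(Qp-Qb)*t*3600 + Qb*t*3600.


V = 0.5*(67.0 - 9.3)*21*3600 + 9.3*21*3600 = 2.8841e+06 m^3


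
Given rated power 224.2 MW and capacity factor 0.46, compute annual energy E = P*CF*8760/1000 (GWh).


E = 224.2 * 0.46 * 8760 / 1000 = 903.4363 GWh


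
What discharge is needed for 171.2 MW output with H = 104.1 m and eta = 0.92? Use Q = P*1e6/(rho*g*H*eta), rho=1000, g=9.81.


Q = 171.2 * 1e6 / (1000 * 9.81 * 104.1 * 0.92) = 182.2201 m^3/s


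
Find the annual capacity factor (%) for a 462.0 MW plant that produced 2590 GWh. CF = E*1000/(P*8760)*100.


CF = 2590 * 1000 / (462.0 * 8760) * 100 = 63.9961 %


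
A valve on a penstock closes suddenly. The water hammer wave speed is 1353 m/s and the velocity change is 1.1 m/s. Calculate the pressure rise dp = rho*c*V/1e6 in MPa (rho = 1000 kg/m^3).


dp = 1000 * 1353 * 1.1 / 1e6 = 1.4883 MPa


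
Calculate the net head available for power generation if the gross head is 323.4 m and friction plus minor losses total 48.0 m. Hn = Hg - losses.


Hn = 323.4 - 48.0 = 275.4000 m


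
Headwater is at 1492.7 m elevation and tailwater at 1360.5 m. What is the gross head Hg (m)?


Hg = 1492.7 - 1360.5 = 132.2000 m


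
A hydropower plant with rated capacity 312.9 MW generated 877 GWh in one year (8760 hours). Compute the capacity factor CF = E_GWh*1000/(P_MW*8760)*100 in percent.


CF = 877 * 1000 / (312.9 * 8760) * 100 = 31.9956 %


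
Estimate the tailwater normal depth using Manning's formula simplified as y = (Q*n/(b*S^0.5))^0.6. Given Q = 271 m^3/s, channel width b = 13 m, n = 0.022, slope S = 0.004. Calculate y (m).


y = (271 * 0.022 / (13 * 0.004^0.5))^0.6 = 3.2829 m


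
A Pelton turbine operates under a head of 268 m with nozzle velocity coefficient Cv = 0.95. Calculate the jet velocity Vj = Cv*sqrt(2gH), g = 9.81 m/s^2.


Vj = 0.95 * sqrt(2*9.81*268) = 68.8875 m/s


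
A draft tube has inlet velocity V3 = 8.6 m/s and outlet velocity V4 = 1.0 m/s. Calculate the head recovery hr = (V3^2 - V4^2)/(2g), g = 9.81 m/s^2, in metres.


hr = (8.6^2 - 1.0^2) / (2*9.81) = 3.7187 m


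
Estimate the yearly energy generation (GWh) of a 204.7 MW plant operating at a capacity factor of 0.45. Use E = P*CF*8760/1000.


E = 204.7 * 0.45 * 8760 / 1000 = 806.9274 GWh


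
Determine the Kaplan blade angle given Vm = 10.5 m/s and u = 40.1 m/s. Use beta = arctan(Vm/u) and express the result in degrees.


beta = arctan(10.5 / 40.1) = 14.6732 degrees


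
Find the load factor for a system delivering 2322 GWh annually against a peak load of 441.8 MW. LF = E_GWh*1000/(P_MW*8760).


LF = 2322 * 1000 / (441.8 * 8760) = 0.6000


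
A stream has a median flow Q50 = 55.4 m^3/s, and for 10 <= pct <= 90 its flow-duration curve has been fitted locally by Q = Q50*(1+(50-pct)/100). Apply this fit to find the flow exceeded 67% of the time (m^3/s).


Q = 55.4 * (1 + (50 - 67)/100) = 45.9820 m^3/s


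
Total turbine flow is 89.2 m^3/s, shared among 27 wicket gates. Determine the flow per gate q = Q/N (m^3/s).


q = 89.2 / 27 = 3.3037 m^3/s


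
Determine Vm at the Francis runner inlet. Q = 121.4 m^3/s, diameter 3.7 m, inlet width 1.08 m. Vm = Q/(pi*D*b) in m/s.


Vm = 121.4 / (pi * 3.7 * 1.08) = 9.6704 m/s


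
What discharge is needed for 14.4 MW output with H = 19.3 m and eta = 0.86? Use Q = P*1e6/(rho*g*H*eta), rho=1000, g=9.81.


Q = 14.4 * 1e6 / (1000 * 9.81 * 19.3 * 0.86) = 88.4378 m^3/s


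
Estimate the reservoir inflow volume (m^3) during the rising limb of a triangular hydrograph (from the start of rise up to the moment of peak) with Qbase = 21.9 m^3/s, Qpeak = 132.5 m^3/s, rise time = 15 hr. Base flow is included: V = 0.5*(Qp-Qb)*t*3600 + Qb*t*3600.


V = 0.5*(132.5 - 21.9)*15*3600 + 21.9*15*3600 = 4.1688e+06 m^3


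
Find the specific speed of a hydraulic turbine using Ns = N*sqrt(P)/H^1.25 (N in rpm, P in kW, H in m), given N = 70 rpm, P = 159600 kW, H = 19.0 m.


Ns = 70 * 159600^0.5 / 19.0^1.25 = 704.9730


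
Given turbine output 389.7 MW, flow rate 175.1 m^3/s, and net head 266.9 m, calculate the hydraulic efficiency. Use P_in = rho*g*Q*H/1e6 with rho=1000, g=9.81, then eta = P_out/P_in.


P_in = 1000 * 9.81 * 175.1 * 266.9 / 1e6 = 458.4624 MW
eta = 389.7 / 458.4624 = 0.8500


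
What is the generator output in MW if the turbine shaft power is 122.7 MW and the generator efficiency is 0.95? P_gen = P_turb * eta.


P_gen = 122.7 * 0.95 = 116.5650 MW


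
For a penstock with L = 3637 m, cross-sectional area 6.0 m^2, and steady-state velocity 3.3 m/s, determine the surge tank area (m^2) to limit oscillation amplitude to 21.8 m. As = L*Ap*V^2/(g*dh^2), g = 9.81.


As = 3637 * 6.0 * 3.3^2 / (9.81 * 21.8^2) = 50.9730 m^2


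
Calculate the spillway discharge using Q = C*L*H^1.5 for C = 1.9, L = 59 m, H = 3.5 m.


Q = 1.9 * 59 * 3.5^1.5 = 734.0196 m^3/s


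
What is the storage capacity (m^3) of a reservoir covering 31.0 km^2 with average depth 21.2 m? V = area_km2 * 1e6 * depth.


V = 31.0 * 1e6 * 21.2 = 6.5720e+08 m^3


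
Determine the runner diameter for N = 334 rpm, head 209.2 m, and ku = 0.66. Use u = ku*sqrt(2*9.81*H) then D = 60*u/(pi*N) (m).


u = 0.66 * sqrt(2*9.81*209.2) = 42.2838 m/s
D = 60 * 42.2838 / (pi * 334) = 2.4178 m


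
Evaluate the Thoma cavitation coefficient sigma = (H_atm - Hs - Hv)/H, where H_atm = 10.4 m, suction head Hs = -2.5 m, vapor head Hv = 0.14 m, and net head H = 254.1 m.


sigma = (10.4 - (-2.5) - 0.14) / 254.1 = 0.0502


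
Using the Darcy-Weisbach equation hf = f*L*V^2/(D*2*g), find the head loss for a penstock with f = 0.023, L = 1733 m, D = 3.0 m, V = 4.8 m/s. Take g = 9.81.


hf = 0.023 * 1733 * 4.8^2 / (3.0 * 2 * 9.81) = 15.6023 m


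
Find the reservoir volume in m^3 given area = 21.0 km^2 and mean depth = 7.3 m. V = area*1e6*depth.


V = 21.0 * 1e6 * 7.3 = 1.5330e+08 m^3


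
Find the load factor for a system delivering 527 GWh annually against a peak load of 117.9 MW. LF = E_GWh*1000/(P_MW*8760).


LF = 527 * 1000 / (117.9 * 8760) = 0.5103


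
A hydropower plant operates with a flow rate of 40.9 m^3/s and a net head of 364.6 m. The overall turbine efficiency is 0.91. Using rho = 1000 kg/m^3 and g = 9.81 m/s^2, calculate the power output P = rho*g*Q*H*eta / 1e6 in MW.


P = 1000 * 9.81 * 40.9 * 364.6 * 0.91 / 1e6 = 133.1222 MW


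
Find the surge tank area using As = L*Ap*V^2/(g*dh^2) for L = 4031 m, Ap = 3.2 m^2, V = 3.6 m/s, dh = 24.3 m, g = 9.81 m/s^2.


As = 4031 * 3.2 * 3.6^2 / (9.81 * 24.3^2) = 28.8593 m^2


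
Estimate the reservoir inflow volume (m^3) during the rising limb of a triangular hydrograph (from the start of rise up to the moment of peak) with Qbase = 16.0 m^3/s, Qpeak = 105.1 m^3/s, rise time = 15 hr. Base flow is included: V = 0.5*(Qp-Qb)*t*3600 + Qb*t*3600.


V = 0.5*(105.1 - 16.0)*15*3600 + 16.0*15*3600 = 3.2697e+06 m^3


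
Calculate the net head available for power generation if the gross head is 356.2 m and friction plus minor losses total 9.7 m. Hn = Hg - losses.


Hn = 356.2 - 9.7 = 346.5000 m


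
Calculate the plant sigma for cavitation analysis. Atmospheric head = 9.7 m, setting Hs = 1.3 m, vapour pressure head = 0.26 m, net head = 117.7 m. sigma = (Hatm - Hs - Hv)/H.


sigma = (9.7 - 1.3 - 0.26) / 117.7 = 0.0692


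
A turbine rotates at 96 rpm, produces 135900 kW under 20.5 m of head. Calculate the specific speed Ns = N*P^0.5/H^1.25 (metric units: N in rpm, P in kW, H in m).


Ns = 96 * 135900^0.5 / 20.5^1.25 = 811.3134


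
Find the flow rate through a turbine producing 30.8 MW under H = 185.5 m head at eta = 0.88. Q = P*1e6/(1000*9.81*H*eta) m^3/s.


Q = 30.8 * 1e6 / (1000 * 9.81 * 185.5 * 0.88) = 19.2334 m^3/s


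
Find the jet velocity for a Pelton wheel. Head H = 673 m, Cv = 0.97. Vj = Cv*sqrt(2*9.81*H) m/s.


Vj = 0.97 * sqrt(2*9.81*673) = 111.4625 m/s


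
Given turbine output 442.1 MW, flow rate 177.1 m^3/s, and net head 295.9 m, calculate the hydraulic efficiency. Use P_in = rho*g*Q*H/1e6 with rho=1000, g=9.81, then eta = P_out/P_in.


P_in = 1000 * 9.81 * 177.1 * 295.9 / 1e6 = 514.0822 MW
eta = 442.1 / 514.0822 = 0.8600


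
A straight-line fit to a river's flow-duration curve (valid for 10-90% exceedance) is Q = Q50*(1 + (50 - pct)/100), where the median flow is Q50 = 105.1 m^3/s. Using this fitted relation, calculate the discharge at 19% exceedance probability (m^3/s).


Q = 105.1 * (1 + (50 - 19)/100) = 137.6810 m^3/s


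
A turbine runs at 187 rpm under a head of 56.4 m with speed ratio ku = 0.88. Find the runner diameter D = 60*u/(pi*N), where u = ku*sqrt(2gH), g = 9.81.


u = 0.88 * sqrt(2*9.81*56.4) = 29.2733 m/s
D = 60 * 29.2733 / (pi * 187) = 2.9897 m


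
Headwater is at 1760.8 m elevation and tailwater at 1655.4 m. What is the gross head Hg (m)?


Hg = 1760.8 - 1655.4 = 105.4000 m


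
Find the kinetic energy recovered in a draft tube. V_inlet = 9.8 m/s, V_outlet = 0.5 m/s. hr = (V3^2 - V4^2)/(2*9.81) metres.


hr = (9.8^2 - 0.5^2) / (2*9.81) = 4.8823 m


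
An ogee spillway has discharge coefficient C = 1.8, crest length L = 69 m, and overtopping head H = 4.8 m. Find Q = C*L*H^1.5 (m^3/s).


Q = 1.8 * 69 * 4.8^1.5 = 1306.1211 m^3/s


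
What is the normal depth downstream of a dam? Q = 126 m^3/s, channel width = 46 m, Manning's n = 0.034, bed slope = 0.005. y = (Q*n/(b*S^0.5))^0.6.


y = (126 * 0.034 / (46 * 0.005^0.5))^0.6 = 1.1797 m


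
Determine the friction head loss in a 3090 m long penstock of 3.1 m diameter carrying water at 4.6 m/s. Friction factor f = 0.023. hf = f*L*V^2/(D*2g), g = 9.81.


hf = 0.023 * 3090 * 4.6^2 / (3.1 * 2 * 9.81) = 24.7253 m


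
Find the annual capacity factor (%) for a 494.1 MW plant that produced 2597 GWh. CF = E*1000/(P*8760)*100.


CF = 2597 * 1000 / (494.1 * 8760) * 100 = 60.0002 %


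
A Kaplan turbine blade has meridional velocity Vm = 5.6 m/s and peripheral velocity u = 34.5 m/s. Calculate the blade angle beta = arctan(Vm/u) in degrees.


beta = arctan(5.6 / 34.5) = 9.2198 degrees


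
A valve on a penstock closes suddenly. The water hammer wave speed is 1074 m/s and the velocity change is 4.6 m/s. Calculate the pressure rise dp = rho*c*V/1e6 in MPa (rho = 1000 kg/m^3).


dp = 1000 * 1074 * 4.6 / 1e6 = 4.9404 MPa


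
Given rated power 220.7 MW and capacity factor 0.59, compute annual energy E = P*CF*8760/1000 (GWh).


E = 220.7 * 0.59 * 8760 / 1000 = 1140.6659 GWh


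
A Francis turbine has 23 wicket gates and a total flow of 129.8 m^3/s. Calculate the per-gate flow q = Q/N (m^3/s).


q = 129.8 / 23 = 5.6435 m^3/s


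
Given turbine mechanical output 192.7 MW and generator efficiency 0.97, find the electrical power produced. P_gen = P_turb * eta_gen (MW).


P_gen = 192.7 * 0.97 = 186.9190 MW


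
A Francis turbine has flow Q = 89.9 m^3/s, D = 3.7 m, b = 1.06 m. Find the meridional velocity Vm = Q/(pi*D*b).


Vm = 89.9 / (pi * 3.7 * 1.06) = 7.2963 m/s


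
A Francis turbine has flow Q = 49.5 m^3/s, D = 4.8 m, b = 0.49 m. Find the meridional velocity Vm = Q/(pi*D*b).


Vm = 49.5 / (pi * 4.8 * 0.49) = 6.6991 m/s


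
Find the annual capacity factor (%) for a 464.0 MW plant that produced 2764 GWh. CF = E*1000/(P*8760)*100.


CF = 2764 * 1000 / (464.0 * 8760) * 100 = 68.0011 %


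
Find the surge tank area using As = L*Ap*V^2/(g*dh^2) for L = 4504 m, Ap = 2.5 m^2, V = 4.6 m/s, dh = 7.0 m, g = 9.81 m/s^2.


As = 4504 * 2.5 * 4.6^2 / (9.81 * 7.0^2) = 495.6658 m^2


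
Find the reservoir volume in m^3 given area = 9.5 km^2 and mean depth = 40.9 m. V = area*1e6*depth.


V = 9.5 * 1e6 * 40.9 = 3.8855e+08 m^3


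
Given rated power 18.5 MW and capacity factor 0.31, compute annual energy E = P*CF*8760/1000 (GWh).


E = 18.5 * 0.31 * 8760 / 1000 = 50.2386 GWh


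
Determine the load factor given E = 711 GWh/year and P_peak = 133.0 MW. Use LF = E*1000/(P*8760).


LF = 711 * 1000 / (133.0 * 8760) = 0.6103


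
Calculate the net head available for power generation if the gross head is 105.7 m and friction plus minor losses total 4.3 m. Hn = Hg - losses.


Hn = 105.7 - 4.3 = 101.4000 m


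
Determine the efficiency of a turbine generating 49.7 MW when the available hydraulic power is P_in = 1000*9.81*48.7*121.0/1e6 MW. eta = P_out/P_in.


P_in = 1000 * 9.81 * 48.7 * 121.0 / 1e6 = 57.8074 MW
eta = 49.7 / 57.8074 = 0.8598


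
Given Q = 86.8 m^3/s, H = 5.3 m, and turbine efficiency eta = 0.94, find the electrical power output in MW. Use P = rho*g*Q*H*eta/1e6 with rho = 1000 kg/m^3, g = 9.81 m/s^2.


P = 1000 * 9.81 * 86.8 * 5.3 * 0.94 / 1e6 = 4.2422 MW


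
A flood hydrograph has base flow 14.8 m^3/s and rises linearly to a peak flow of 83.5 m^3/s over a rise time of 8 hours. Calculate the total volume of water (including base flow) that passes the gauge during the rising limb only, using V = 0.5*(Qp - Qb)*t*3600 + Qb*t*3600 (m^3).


V = 0.5*(83.5 - 14.8)*8*3600 + 14.8*8*3600 = 1.4155e+06 m^3


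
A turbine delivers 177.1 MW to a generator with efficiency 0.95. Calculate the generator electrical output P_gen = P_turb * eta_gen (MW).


P_gen = 177.1 * 0.95 = 168.2450 MW


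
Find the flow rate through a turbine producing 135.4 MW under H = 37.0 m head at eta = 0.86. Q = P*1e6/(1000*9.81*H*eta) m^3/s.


Q = 135.4 * 1e6 / (1000 * 9.81 * 37.0 * 0.86) = 433.7600 m^3/s


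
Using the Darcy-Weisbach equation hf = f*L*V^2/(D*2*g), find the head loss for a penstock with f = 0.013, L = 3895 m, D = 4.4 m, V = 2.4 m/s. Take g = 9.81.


hf = 0.013 * 3895 * 2.4^2 / (4.4 * 2 * 9.81) = 3.3785 m


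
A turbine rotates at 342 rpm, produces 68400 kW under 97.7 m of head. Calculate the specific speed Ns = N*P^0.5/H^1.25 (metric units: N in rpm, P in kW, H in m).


Ns = 342 * 68400^0.5 / 97.7^1.25 = 291.1964


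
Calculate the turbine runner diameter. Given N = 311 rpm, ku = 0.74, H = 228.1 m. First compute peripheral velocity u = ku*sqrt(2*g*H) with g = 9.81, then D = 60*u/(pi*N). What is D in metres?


u = 0.74 * sqrt(2*9.81*228.1) = 49.5044 m/s
D = 60 * 49.5044 / (pi * 311) = 3.0401 m


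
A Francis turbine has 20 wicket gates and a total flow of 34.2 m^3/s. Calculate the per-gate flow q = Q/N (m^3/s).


q = 34.2 / 20 = 1.7100 m^3/s


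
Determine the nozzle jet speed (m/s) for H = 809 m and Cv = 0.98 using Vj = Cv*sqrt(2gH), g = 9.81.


Vj = 0.98 * sqrt(2*9.81*809) = 123.4667 m/s


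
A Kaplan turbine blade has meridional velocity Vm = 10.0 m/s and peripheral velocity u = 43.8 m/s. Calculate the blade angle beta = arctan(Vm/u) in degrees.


beta = arctan(10.0 / 43.8) = 12.8608 degrees


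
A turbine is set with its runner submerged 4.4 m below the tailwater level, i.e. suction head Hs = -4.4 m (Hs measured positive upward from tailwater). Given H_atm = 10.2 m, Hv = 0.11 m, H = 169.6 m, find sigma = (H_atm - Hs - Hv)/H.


sigma = (10.2 - (-4.4) - 0.11) / 169.6 = 0.0854


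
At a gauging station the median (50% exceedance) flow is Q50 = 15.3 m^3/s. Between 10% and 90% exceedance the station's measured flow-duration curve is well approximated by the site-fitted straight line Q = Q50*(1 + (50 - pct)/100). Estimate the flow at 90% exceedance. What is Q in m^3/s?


Q = 15.3 * (1 + (50 - 90)/100) = 9.1800 m^3/s


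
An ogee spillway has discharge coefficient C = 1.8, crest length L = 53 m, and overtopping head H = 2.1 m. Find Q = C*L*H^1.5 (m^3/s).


Q = 1.8 * 53 * 2.1^1.5 = 290.3202 m^3/s


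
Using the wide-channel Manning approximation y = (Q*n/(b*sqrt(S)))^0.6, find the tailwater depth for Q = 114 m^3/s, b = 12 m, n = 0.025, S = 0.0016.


y = (114 * 0.025 / (12 * 0.0016^0.5))^0.6 = 2.9118 m
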